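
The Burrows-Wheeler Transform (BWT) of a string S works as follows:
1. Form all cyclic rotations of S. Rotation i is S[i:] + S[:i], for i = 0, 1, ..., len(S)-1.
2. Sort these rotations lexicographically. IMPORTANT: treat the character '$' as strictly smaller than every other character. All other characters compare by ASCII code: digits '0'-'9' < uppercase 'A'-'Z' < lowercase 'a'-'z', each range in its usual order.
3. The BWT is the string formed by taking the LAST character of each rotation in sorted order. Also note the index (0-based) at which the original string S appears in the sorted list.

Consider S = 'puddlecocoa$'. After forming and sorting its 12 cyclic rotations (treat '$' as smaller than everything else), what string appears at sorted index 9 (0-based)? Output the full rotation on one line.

All 12 rotations (rotation i = S[i:]+S[:i]):
  rot[0] = puddlecocoa$
  rot[1] = uddlecocoa$p
  rot[2] = ddlecocoa$pu
  rot[3] = dlecocoa$pud
  rot[4] = lecocoa$pudd
  rot[5] = ecocoa$puddl
  rot[6] = cocoa$puddle
  rot[7] = ocoa$puddlec
  rot[8] = coa$puddleco
  rot[9] = oa$puddlecoc
  rot[10] = a$puddlecoco
  rot[11] = $puddlecocoa
Sorted (with $ < everything):
  sorted[0] = $puddlecocoa
  sorted[1] = a$puddlecoco
  sorted[2] = coa$puddleco
  sorted[3] = cocoa$puddle
  sorted[4] = ddlecocoa$pu
  sorted[5] = dlecocoa$pud
  sorted[6] = ecocoa$puddl
  sorted[7] = lecocoa$pudd
  sorted[8] = oa$puddlecoc
  sorted[9] = ocoa$puddlec
  sorted[10] = puddlecocoa$
  sorted[11] = uddlecocoa$p
sorted[9] = ocoa$puddlec

Answer: ocoa$puddlec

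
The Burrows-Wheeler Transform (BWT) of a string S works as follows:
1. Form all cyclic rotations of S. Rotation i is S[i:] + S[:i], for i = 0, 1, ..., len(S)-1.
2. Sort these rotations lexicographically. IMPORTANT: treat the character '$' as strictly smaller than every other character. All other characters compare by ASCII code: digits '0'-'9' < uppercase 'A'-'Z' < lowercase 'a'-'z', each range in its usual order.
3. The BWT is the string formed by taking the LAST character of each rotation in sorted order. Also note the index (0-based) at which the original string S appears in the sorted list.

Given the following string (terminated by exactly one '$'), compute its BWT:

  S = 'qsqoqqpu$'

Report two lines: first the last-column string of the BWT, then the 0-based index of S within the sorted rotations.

Answer: uqqsqo$qp
6

Derivation:
All 9 rotations (rotation i = S[i:]+S[:i]):
  rot[0] = qsqoqqpu$
  rot[1] = sqoqqpu$q
  rot[2] = qoqqpu$qs
  rot[3] = oqqpu$qsq
  rot[4] = qqpu$qsqo
  rot[5] = qpu$qsqoq
  rot[6] = pu$qsqoqq
  rot[7] = u$qsqoqqp
  rot[8] = $qsqoqqpu
Sorted (with $ < everything):
  sorted[0] = $qsqoqqpu  (last char: 'u')
  sorted[1] = oqqpu$qsq  (last char: 'q')
  sorted[2] = pu$qsqoqq  (last char: 'q')
  sorted[3] = qoqqpu$qs  (last char: 's')
  sorted[4] = qpu$qsqoq  (last char: 'q')
  sorted[5] = qqpu$qsqo  (last char: 'o')
  sorted[6] = qsqoqqpu$  (last char: '$')
  sorted[7] = sqoqqpu$q  (last char: 'q')
  sorted[8] = u$qsqoqqp  (last char: 'p')
Last column: uqqsqo$qp
Original string S is at sorted index 6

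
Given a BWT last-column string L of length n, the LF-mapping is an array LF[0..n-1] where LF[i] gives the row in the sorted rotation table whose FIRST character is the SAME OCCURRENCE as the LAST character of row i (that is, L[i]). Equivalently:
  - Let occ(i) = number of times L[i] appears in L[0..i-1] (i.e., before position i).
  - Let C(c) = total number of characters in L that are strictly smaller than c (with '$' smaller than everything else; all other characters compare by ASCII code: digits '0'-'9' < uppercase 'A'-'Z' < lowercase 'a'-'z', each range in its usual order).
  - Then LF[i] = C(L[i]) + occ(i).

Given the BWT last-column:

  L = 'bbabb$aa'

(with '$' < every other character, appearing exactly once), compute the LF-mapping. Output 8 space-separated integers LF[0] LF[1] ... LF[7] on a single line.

Char counts: '$':1, 'a':3, 'b':4
C (first-col start): C('$')=0, C('a')=1, C('b')=4
L[0]='b': occ=0, LF[0]=C('b')+0=4+0=4
L[1]='b': occ=1, LF[1]=C('b')+1=4+1=5
L[2]='a': occ=0, LF[2]=C('a')+0=1+0=1
L[3]='b': occ=2, LF[3]=C('b')+2=4+2=6
L[4]='b': occ=3, LF[4]=C('b')+3=4+3=7
L[5]='$': occ=0, LF[5]=C('$')+0=0+0=0
L[6]='a': occ=1, LF[6]=C('a')+1=1+1=2
L[7]='a': occ=2, LF[7]=C('a')+2=1+2=3

Answer: 4 5 1 6 7 0 2 3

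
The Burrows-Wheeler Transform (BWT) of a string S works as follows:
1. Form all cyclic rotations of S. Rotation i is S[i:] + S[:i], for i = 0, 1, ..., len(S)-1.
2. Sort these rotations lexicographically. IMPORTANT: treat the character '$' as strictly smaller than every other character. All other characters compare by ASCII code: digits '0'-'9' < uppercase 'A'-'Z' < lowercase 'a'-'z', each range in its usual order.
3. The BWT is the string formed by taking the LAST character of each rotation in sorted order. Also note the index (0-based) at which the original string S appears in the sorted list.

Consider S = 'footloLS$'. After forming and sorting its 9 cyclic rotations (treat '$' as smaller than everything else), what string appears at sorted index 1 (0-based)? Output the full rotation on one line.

All 9 rotations (rotation i = S[i:]+S[:i]):
  rot[0] = footloLS$
  rot[1] = ootloLS$f
  rot[2] = otloLS$fo
  rot[3] = tloLS$foo
  rot[4] = loLS$foot
  rot[5] = oLS$footl
  rot[6] = LS$footlo
  rot[7] = S$footloL
  rot[8] = $footloLS
Sorted (with $ < everything):
  sorted[0] = $footloLS
  sorted[1] = LS$footlo
  sorted[2] = S$footloL
  sorted[3] = footloLS$
  sorted[4] = loLS$foot
  sorted[5] = oLS$footl
  sorted[6] = ootloLS$f
  sorted[7] = otloLS$fo
  sorted[8] = tloLS$foo
sorted[1] = LS$footlo

Answer: LS$footlo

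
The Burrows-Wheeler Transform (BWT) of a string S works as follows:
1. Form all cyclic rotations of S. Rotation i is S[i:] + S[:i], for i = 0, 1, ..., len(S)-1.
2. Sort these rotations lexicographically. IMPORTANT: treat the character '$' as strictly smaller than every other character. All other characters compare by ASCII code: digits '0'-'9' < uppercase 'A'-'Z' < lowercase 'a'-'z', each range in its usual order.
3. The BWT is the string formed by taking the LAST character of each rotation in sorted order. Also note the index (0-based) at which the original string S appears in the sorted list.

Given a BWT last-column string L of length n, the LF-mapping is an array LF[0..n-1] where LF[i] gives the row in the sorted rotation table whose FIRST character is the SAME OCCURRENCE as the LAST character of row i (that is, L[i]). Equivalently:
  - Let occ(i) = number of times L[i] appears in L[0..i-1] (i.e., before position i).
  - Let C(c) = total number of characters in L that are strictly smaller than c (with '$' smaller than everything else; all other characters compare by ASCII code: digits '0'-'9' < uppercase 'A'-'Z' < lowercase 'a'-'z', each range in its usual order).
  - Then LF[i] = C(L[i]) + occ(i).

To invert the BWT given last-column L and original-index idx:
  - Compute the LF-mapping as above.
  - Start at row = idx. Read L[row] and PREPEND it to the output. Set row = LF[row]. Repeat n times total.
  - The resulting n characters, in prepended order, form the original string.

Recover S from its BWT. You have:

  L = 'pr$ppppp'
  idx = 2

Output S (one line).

LF mapping: 1 7 0 2 3 4 5 6
Walk LF starting at row 2, prepending L[row]:
  step 1: row=2, L[2]='$', prepend. Next row=LF[2]=0
  step 2: row=0, L[0]='p', prepend. Next row=LF[0]=1
  step 3: row=1, L[1]='r', prepend. Next row=LF[1]=7
  step 4: row=7, L[7]='p', prepend. Next row=LF[7]=6
  step 5: row=6, L[6]='p', prepend. Next row=LF[6]=5
  step 6: row=5, L[5]='p', prepend. Next row=LF[5]=4
  step 7: row=4, L[4]='p', prepend. Next row=LF[4]=3
  step 8: row=3, L[3]='p', prepend. Next row=LF[3]=2
Reversed output: ppppprp$

Answer: ppppprp$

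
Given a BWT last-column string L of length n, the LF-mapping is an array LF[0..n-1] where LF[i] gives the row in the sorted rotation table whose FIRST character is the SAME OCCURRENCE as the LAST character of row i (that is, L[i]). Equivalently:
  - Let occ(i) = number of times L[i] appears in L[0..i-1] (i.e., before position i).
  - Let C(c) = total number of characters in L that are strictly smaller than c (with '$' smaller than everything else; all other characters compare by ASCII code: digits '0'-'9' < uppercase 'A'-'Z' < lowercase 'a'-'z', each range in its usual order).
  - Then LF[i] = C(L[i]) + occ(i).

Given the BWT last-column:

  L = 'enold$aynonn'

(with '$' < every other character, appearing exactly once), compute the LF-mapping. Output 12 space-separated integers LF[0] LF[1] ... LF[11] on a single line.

Answer: 3 5 9 4 2 0 1 11 6 10 7 8

Derivation:
Char counts: '$':1, 'a':1, 'd':1, 'e':1, 'l':1, 'n':4, 'o':2, 'y':1
C (first-col start): C('$')=0, C('a')=1, C('d')=2, C('e')=3, C('l')=4, C('n')=5, C('o')=9, C('y')=11
L[0]='e': occ=0, LF[0]=C('e')+0=3+0=3
L[1]='n': occ=0, LF[1]=C('n')+0=5+0=5
L[2]='o': occ=0, LF[2]=C('o')+0=9+0=9
L[3]='l': occ=0, LF[3]=C('l')+0=4+0=4
L[4]='d': occ=0, LF[4]=C('d')+0=2+0=2
L[5]='$': occ=0, LF[5]=C('$')+0=0+0=0
L[6]='a': occ=0, LF[6]=C('a')+0=1+0=1
L[7]='y': occ=0, LF[7]=C('y')+0=11+0=11
L[8]='n': occ=1, LF[8]=C('n')+1=5+1=6
L[9]='o': occ=1, LF[9]=C('o')+1=9+1=10
L[10]='n': occ=2, LF[10]=C('n')+2=5+2=7
L[11]='n': occ=3, LF[11]=C('n')+3=5+3=8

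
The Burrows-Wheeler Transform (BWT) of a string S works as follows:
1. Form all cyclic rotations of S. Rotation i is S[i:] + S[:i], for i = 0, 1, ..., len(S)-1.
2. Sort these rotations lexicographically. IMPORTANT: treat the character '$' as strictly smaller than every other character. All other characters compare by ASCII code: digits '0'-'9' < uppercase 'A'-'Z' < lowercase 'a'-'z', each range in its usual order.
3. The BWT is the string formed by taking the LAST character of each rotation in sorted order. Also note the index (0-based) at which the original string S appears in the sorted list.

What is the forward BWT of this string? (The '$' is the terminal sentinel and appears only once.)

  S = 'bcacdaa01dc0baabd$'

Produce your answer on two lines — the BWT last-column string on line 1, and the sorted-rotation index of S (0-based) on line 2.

Answer: dac0adbac0$adbabc1
10

Derivation:
All 18 rotations (rotation i = S[i:]+S[:i]):
  rot[0] = bcacdaa01dc0baabd$
  rot[1] = cacdaa01dc0baabd$b
  rot[2] = acdaa01dc0baabd$bc
  rot[3] = cdaa01dc0baabd$bca
  rot[4] = daa01dc0baabd$bcac
  rot[5] = aa01dc0baabd$bcacd
  rot[6] = a01dc0baabd$bcacda
  rot[7] = 01dc0baabd$bcacdaa
  rot[8] = 1dc0baabd$bcacdaa0
  rot[9] = dc0baabd$bcacdaa01
  rot[10] = c0baabd$bcacdaa01d
  rot[11] = 0baabd$bcacdaa01dc
  rot[12] = baabd$bcacdaa01dc0
  rot[13] = aabd$bcacdaa01dc0b
  rot[14] = abd$bcacdaa01dc0ba
  rot[15] = bd$bcacdaa01dc0baa
  rot[16] = d$bcacdaa01dc0baab
  rot[17] = $bcacdaa01dc0baabd
Sorted (with $ < everything):
  sorted[0] = $bcacdaa01dc0baabd  (last char: 'd')
  sorted[1] = 01dc0baabd$bcacdaa  (last char: 'a')
  sorted[2] = 0baabd$bcacdaa01dc  (last char: 'c')
  sorted[3] = 1dc0baabd$bcacdaa0  (last char: '0')
  sorted[4] = a01dc0baabd$bcacda  (last char: 'a')
  sorted[5] = aa01dc0baabd$bcacd  (last char: 'd')
  sorted[6] = aabd$bcacdaa01dc0b  (last char: 'b')
  sorted[7] = abd$bcacdaa01dc0ba  (last char: 'a')
  sorted[8] = acdaa01dc0baabd$bc  (last char: 'c')
  sorted[9] = baabd$bcacdaa01dc0  (last char: '0')
  sorted[10] = bcacdaa01dc0baabd$  (last char: '$')
  sorted[11] = bd$bcacdaa01dc0baa  (last char: 'a')
  sorted[12] = c0baabd$bcacdaa01d  (last char: 'd')
  sorted[13] = cacdaa01dc0baabd$b  (last char: 'b')
  sorted[14] = cdaa01dc0baabd$bca  (last char: 'a')
  sorted[15] = d$bcacdaa01dc0baab  (last char: 'b')
  sorted[16] = daa01dc0baabd$bcac  (last char: 'c')
  sorted[17] = dc0baabd$bcacdaa01  (last char: '1')
Last column: dac0adbac0$adbabc1
Original string S is at sorted index 10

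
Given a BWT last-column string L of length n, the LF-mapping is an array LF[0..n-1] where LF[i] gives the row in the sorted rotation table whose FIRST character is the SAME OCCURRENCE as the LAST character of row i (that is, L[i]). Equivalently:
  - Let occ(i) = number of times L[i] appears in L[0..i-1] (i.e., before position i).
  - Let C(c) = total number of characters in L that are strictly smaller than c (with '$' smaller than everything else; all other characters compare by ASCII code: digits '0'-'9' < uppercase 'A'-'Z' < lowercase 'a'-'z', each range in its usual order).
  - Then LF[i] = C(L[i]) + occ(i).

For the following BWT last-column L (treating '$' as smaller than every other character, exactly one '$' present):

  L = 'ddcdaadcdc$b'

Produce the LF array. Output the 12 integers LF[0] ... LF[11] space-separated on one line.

Char counts: '$':1, 'a':2, 'b':1, 'c':3, 'd':5
C (first-col start): C('$')=0, C('a')=1, C('b')=3, C('c')=4, C('d')=7
L[0]='d': occ=0, LF[0]=C('d')+0=7+0=7
L[1]='d': occ=1, LF[1]=C('d')+1=7+1=8
L[2]='c': occ=0, LF[2]=C('c')+0=4+0=4
L[3]='d': occ=2, LF[3]=C('d')+2=7+2=9
L[4]='a': occ=0, LF[4]=C('a')+0=1+0=1
L[5]='a': occ=1, LF[5]=C('a')+1=1+1=2
L[6]='d': occ=3, LF[6]=C('d')+3=7+3=10
L[7]='c': occ=1, LF[7]=C('c')+1=4+1=5
L[8]='d': occ=4, LF[8]=C('d')+4=7+4=11
L[9]='c': occ=2, LF[9]=C('c')+2=4+2=6
L[10]='$': occ=0, LF[10]=C('$')+0=0+0=0
L[11]='b': occ=0, LF[11]=C('b')+0=3+0=3

Answer: 7 8 4 9 1 2 10 5 11 6 0 3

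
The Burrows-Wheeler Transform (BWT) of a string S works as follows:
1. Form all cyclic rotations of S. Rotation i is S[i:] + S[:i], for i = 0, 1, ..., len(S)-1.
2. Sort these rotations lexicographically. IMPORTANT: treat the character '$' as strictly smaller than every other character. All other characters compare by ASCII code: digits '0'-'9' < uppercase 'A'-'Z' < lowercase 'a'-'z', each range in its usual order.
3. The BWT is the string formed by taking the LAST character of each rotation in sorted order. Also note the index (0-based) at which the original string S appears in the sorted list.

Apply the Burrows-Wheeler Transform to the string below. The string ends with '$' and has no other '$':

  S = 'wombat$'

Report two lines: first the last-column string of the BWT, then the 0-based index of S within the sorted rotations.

All 7 rotations (rotation i = S[i:]+S[:i]):
  rot[0] = wombat$
  rot[1] = ombat$w
  rot[2] = mbat$wo
  rot[3] = bat$wom
  rot[4] = at$womb
  rot[5] = t$womba
  rot[6] = $wombat
Sorted (with $ < everything):
  sorted[0] = $wombat  (last char: 't')
  sorted[1] = at$womb  (last char: 'b')
  sorted[2] = bat$wom  (last char: 'm')
  sorted[3] = mbat$wo  (last char: 'o')
  sorted[4] = ombat$w  (last char: 'w')
  sorted[5] = t$womba  (last char: 'a')
  sorted[6] = wombat$  (last char: '$')
Last column: tbmowa$
Original string S is at sorted index 6

Answer: tbmowa$
6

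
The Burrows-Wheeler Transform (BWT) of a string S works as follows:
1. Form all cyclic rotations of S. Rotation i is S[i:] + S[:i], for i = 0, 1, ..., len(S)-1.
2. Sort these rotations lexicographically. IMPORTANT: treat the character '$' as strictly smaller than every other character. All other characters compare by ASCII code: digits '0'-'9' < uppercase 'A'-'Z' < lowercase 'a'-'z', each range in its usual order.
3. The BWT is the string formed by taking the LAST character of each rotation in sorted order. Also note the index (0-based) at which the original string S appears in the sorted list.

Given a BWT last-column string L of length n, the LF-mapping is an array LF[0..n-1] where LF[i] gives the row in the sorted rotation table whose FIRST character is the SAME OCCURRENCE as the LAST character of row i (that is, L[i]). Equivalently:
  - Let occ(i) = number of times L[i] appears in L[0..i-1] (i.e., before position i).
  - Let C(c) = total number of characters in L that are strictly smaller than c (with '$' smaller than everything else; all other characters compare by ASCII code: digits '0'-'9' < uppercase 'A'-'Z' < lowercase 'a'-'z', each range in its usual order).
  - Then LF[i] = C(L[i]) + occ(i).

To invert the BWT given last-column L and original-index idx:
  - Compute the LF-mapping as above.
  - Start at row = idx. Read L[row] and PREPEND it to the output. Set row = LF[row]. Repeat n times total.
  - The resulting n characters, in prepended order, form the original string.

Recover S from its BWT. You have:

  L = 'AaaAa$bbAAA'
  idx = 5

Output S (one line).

LF mapping: 1 6 7 2 8 0 9 10 3 4 5
Walk LF starting at row 5, prepending L[row]:
  step 1: row=5, L[5]='$', prepend. Next row=LF[5]=0
  step 2: row=0, L[0]='A', prepend. Next row=LF[0]=1
  step 3: row=1, L[1]='a', prepend. Next row=LF[1]=6
  step 4: row=6, L[6]='b', prepend. Next row=LF[6]=9
  step 5: row=9, L[9]='A', prepend. Next row=LF[9]=4
  step 6: row=4, L[4]='a', prepend. Next row=LF[4]=8
  step 7: row=8, L[8]='A', prepend. Next row=LF[8]=3
  step 8: row=3, L[3]='A', prepend. Next row=LF[3]=2
  step 9: row=2, L[2]='a', prepend. Next row=LF[2]=7
  step 10: row=7, L[7]='b', prepend. Next row=LF[7]=10
  step 11: row=10, L[10]='A', prepend. Next row=LF[10]=5
Reversed output: AbaAAaAbaA$

Answer: AbaAAaAbaA$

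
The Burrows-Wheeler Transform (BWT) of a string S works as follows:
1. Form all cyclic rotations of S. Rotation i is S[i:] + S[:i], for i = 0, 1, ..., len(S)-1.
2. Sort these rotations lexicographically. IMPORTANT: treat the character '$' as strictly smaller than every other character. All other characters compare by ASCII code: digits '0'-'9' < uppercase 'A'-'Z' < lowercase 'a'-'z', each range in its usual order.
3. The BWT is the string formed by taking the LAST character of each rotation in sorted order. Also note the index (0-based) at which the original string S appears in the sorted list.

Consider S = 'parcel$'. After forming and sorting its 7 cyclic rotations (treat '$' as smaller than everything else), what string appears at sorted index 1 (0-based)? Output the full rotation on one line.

Answer: arcel$p

Derivation:
All 7 rotations (rotation i = S[i:]+S[:i]):
  rot[0] = parcel$
  rot[1] = arcel$p
  rot[2] = rcel$pa
  rot[3] = cel$par
  rot[4] = el$parc
  rot[5] = l$parce
  rot[6] = $parcel
Sorted (with $ < everything):
  sorted[0] = $parcel
  sorted[1] = arcel$p
  sorted[2] = cel$par
  sorted[3] = el$parc
  sorted[4] = l$parce
  sorted[5] = parcel$
  sorted[6] = rcel$pa
sorted[1] = arcel$p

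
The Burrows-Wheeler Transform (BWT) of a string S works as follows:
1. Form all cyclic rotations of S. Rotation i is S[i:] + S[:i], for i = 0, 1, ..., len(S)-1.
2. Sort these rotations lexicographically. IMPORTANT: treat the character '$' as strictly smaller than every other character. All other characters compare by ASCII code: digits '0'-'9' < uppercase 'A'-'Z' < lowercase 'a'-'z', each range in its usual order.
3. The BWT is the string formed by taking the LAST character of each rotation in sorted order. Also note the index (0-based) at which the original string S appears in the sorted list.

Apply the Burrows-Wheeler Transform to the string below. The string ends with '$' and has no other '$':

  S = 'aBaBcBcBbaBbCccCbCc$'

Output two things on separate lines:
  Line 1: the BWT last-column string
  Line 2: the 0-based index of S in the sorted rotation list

Answer: caaccacbb$bBCBBCBBcC
9

Derivation:
All 20 rotations (rotation i = S[i:]+S[:i]):
  rot[0] = aBaBcBcBbaBbCccCbCc$
  rot[1] = BaBcBcBbaBbCccCbCc$a
  rot[2] = aBcBcBbaBbCccCbCc$aB
  rot[3] = BcBcBbaBbCccCbCc$aBa
  rot[4] = cBcBbaBbCccCbCc$aBaB
  rot[5] = BcBbaBbCccCbCc$aBaBc
  rot[6] = cBbaBbCccCbCc$aBaBcB
  rot[7] = BbaBbCccCbCc$aBaBcBc
  rot[8] = baBbCccCbCc$aBaBcBcB
  rot[9] = aBbCccCbCc$aBaBcBcBb
  rot[10] = BbCccCbCc$aBaBcBcBba
  rot[11] = bCccCbCc$aBaBcBcBbaB
  rot[12] = CccCbCc$aBaBcBcBbaBb
  rot[13] = ccCbCc$aBaBcBcBbaBbC
  rot[14] = cCbCc$aBaBcBcBbaBbCc
  rot[15] = CbCc$aBaBcBcBbaBbCcc
  rot[16] = bCc$aBaBcBcBbaBbCccC
  rot[17] = Cc$aBaBcBcBbaBbCccCb
  rot[18] = c$aBaBcBcBbaBbCccCbC
  rot[19] = $aBaBcBcBbaBbCccCbCc
Sorted (with $ < everything):
  sorted[0] = $aBaBcBcBbaBbCccCbCc  (last char: 'c')
  sorted[1] = BaBcBcBbaBbCccCbCc$a  (last char: 'a')
  sorted[2] = BbCccCbCc$aBaBcBcBba  (last char: 'a')
  sorted[3] = BbaBbCccCbCc$aBaBcBc  (last char: 'c')
  sorted[4] = BcBbaBbCccCbCc$aBaBc  (last char: 'c')
  sorted[5] = BcBcBbaBbCccCbCc$aBa  (last char: 'a')
  sorted[6] = CbCc$aBaBcBcBbaBbCcc  (last char: 'c')
  sorted[7] = Cc$aBaBcBcBbaBbCccCb  (last char: 'b')
  sorted[8] = CccCbCc$aBaBcBcBbaBb  (last char: 'b')
  sorted[9] = aBaBcBcBbaBbCccCbCc$  (last char: '$')
  sorted[10] = aBbCccCbCc$aBaBcBcBb  (last char: 'b')
  sorted[11] = aBcBcBbaBbCccCbCc$aB  (last char: 'B')
  sorted[12] = bCc$aBaBcBcBbaBbCccC  (last char: 'C')
  sorted[13] = bCccCbCc$aBaBcBcBbaB  (last char: 'B')
  sorted[14] = baBbCccCbCc$aBaBcBcB  (last char: 'B')
  sorted[15] = c$aBaBcBcBbaBbCccCbC  (last char: 'C')
  sorted[16] = cBbaBbCccCbCc$aBaBcB  (last char: 'B')
  sorted[17] = cBcBbaBbCccCbCc$aBaB  (last char: 'B')
  sorted[18] = cCbCc$aBaBcBcBbaBbCc  (last char: 'c')
  sorted[19] = ccCbCc$aBaBcBcBbaBbC  (last char: 'C')
Last column: caaccacbb$bBCBBCBBcC
Original string S is at sorted index 9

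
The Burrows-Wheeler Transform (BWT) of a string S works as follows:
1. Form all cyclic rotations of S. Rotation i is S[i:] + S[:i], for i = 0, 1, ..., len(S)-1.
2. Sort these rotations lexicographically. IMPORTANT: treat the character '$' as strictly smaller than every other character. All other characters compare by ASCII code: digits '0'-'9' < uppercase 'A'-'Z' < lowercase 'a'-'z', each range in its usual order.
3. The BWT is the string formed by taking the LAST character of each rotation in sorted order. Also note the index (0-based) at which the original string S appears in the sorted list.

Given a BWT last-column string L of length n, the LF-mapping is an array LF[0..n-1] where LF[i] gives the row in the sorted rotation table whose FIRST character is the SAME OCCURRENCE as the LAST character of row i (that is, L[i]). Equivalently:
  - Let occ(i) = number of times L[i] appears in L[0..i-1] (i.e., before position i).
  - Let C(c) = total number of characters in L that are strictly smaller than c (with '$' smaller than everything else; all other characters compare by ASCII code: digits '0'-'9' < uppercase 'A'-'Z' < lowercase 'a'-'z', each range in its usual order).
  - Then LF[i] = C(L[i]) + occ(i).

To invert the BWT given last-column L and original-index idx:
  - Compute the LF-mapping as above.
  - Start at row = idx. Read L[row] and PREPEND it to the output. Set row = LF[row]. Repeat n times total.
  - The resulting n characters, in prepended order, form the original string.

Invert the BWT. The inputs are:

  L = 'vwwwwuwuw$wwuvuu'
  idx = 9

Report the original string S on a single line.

LF mapping: 6 8 9 10 11 1 12 2 13 0 14 15 3 7 4 5
Walk LF starting at row 9, prepending L[row]:
  step 1: row=9, L[9]='$', prepend. Next row=LF[9]=0
  step 2: row=0, L[0]='v', prepend. Next row=LF[0]=6
  step 3: row=6, L[6]='w', prepend. Next row=LF[6]=12
  step 4: row=12, L[12]='u', prepend. Next row=LF[12]=3
  step 5: row=3, L[3]='w', prepend. Next row=LF[3]=10
  step 6: row=10, L[10]='w', prepend. Next row=LF[10]=14
  step 7: row=14, L[14]='u', prepend. Next row=LF[14]=4
  step 8: row=4, L[4]='w', prepend. Next row=LF[4]=11
  step 9: row=11, L[11]='w', prepend. Next row=LF[11]=15
  step 10: row=15, L[15]='u', prepend. Next row=LF[15]=5
  step 11: row=5, L[5]='u', prepend. Next row=LF[5]=1
  step 12: row=1, L[1]='w', prepend. Next row=LF[1]=8
  step 13: row=8, L[8]='w', prepend. Next row=LF[8]=13
  step 14: row=13, L[13]='v', prepend. Next row=LF[13]=7
  step 15: row=7, L[7]='u', prepend. Next row=LF[7]=2
  step 16: row=2, L[2]='w', prepend. Next row=LF[2]=9
Reversed output: wuvwwuuwwuwwuwv$

Answer: wuvwwuuwwuwwuwv$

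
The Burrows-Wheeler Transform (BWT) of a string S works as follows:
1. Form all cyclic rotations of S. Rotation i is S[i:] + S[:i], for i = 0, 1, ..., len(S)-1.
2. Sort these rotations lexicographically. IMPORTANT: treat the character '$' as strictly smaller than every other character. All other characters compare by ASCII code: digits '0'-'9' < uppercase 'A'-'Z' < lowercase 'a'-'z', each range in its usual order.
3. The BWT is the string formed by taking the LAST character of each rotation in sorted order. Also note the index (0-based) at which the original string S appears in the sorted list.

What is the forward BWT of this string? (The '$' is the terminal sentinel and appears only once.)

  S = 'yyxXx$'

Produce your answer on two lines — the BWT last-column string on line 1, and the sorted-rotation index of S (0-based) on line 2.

All 6 rotations (rotation i = S[i:]+S[:i]):
  rot[0] = yyxXx$
  rot[1] = yxXx$y
  rot[2] = xXx$yy
  rot[3] = Xx$yyx
  rot[4] = x$yyxX
  rot[5] = $yyxXx
Sorted (with $ < everything):
  sorted[0] = $yyxXx  (last char: 'x')
  sorted[1] = Xx$yyx  (last char: 'x')
  sorted[2] = x$yyxX  (last char: 'X')
  sorted[3] = xXx$yy  (last char: 'y')
  sorted[4] = yxXx$y  (last char: 'y')
  sorted[5] = yyxXx$  (last char: '$')
Last column: xxXyy$
Original string S is at sorted index 5

Answer: xxXyy$
5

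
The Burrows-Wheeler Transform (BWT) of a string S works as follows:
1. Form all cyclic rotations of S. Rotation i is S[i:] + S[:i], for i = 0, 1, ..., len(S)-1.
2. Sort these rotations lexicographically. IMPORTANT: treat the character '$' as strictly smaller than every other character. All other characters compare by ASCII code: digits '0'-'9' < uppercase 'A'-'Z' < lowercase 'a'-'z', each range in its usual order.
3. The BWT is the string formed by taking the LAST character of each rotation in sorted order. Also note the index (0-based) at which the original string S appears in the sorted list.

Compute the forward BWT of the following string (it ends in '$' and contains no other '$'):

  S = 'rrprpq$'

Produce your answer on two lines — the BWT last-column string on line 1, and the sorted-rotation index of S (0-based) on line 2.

Answer: qrrppr$
6

Derivation:
All 7 rotations (rotation i = S[i:]+S[:i]):
  rot[0] = rrprpq$
  rot[1] = rprpq$r
  rot[2] = prpq$rr
  rot[3] = rpq$rrp
  rot[4] = pq$rrpr
  rot[5] = q$rrprp
  rot[6] = $rrprpq
Sorted (with $ < everything):
  sorted[0] = $rrprpq  (last char: 'q')
  sorted[1] = pq$rrpr  (last char: 'r')
  sorted[2] = prpq$rr  (last char: 'r')
  sorted[3] = q$rrprp  (last char: 'p')
  sorted[4] = rpq$rrp  (last char: 'p')
  sorted[5] = rprpq$r  (last char: 'r')
  sorted[6] = rrprpq$  (last char: '$')
Last column: qrrppr$
Original string S is at sorted index 6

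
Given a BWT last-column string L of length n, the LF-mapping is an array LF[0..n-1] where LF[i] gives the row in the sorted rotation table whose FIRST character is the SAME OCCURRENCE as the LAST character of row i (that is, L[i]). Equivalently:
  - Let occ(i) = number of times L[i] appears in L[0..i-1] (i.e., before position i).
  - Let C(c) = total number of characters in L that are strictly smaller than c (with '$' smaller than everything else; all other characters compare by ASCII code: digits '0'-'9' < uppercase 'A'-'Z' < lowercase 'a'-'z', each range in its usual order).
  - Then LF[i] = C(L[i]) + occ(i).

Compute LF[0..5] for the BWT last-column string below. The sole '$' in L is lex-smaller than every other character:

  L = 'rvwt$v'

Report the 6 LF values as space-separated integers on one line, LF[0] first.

Answer: 1 3 5 2 0 4

Derivation:
Char counts: '$':1, 'r':1, 't':1, 'v':2, 'w':1
C (first-col start): C('$')=0, C('r')=1, C('t')=2, C('v')=3, C('w')=5
L[0]='r': occ=0, LF[0]=C('r')+0=1+0=1
L[1]='v': occ=0, LF[1]=C('v')+0=3+0=3
L[2]='w': occ=0, LF[2]=C('w')+0=5+0=5
L[3]='t': occ=0, LF[3]=C('t')+0=2+0=2
L[4]='$': occ=0, LF[4]=C('$')+0=0+0=0
L[5]='v': occ=1, LF[5]=C('v')+1=3+1=4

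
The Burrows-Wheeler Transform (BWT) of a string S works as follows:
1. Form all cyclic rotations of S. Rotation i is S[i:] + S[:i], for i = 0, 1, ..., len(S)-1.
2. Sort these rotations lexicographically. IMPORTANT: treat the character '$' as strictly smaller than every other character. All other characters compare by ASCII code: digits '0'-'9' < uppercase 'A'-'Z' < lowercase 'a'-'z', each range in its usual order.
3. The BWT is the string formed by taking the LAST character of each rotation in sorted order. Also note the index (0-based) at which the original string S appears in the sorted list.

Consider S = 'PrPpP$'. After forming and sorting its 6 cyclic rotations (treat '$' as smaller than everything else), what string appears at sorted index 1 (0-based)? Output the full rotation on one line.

All 6 rotations (rotation i = S[i:]+S[:i]):
  rot[0] = PrPpP$
  rot[1] = rPpP$P
  rot[2] = PpP$Pr
  rot[3] = pP$PrP
  rot[4] = P$PrPp
  rot[5] = $PrPpP
Sorted (with $ < everything):
  sorted[0] = $PrPpP
  sorted[1] = P$PrPp
  sorted[2] = PpP$Pr
  sorted[3] = PrPpP$
  sorted[4] = pP$PrP
  sorted[5] = rPpP$P
sorted[1] = P$PrPp

Answer: P$PrPp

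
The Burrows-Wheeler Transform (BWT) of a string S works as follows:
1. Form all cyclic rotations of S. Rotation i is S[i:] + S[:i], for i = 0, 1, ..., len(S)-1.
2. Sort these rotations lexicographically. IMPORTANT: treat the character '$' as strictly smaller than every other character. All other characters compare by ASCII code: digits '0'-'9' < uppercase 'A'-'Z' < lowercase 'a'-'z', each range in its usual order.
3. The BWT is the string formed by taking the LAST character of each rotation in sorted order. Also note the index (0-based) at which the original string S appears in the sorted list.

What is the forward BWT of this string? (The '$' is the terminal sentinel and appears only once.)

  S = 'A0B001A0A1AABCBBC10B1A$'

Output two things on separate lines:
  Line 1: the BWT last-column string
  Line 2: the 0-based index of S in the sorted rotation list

Answer: AB0AA1CB0A11$01A00CBABB
12

Derivation:
All 23 rotations (rotation i = S[i:]+S[:i]):
  rot[0] = A0B001A0A1AABCBBC10B1A$
  rot[1] = 0B001A0A1AABCBBC10B1A$A
  rot[2] = B001A0A1AABCBBC10B1A$A0
  rot[3] = 001A0A1AABCBBC10B1A$A0B
  rot[4] = 01A0A1AABCBBC10B1A$A0B0
  rot[5] = 1A0A1AABCBBC10B1A$A0B00
  rot[6] = A0A1AABCBBC10B1A$A0B001
  rot[7] = 0A1AABCBBC10B1A$A0B001A
  rot[8] = A1AABCBBC10B1A$A0B001A0
  rot[9] = 1AABCBBC10B1A$A0B001A0A
  rot[10] = AABCBBC10B1A$A0B001A0A1
  rot[11] = ABCBBC10B1A$A0B001A0A1A
  rot[12] = BCBBC10B1A$A0B001A0A1AA
  rot[13] = CBBC10B1A$A0B001A0A1AAB
  rot[14] = BBC10B1A$A0B001A0A1AABC
  rot[15] = BC10B1A$A0B001A0A1AABCB
  rot[16] = C10B1A$A0B001A0A1AABCBB
  rot[17] = 10B1A$A0B001A0A1AABCBBC
  rot[18] = 0B1A$A0B001A0A1AABCBBC1
  rot[19] = B1A$A0B001A0A1AABCBBC10
  rot[20] = 1A$A0B001A0A1AABCBBC10B
  rot[21] = A$A0B001A0A1AABCBBC10B1
  rot[22] = $A0B001A0A1AABCBBC10B1A
Sorted (with $ < everything):
  sorted[0] = $A0B001A0A1AABCBBC10B1A  (last char: 'A')
  sorted[1] = 001A0A1AABCBBC10B1A$A0B  (last char: 'B')
  sorted[2] = 01A0A1AABCBBC10B1A$A0B0  (last char: '0')
  sorted[3] = 0A1AABCBBC10B1A$A0B001A  (last char: 'A')
  sorted[4] = 0B001A0A1AABCBBC10B1A$A  (last char: 'A')
  sorted[5] = 0B1A$A0B001A0A1AABCBBC1  (last char: '1')
  sorted[6] = 10B1A$A0B001A0A1AABCBBC  (last char: 'C')
  sorted[7] = 1A$A0B001A0A1AABCBBC10B  (last char: 'B')
  sorted[8] = 1A0A1AABCBBC10B1A$A0B00  (last char: '0')
  sorted[9] = 1AABCBBC10B1A$A0B001A0A  (last char: 'A')
  sorted[10] = A$A0B001A0A1AABCBBC10B1  (last char: '1')
  sorted[11] = A0A1AABCBBC10B1A$A0B001  (last char: '1')
  sorted[12] = A0B001A0A1AABCBBC10B1A$  (last char: '$')
  sorted[13] = A1AABCBBC10B1A$A0B001A0  (last char: '0')
  sorted[14] = AABCBBC10B1A$A0B001A0A1  (last char: '1')
  sorted[15] = ABCBBC10B1A$A0B001A0A1A  (last char: 'A')
  sorted[16] = B001A0A1AABCBBC10B1A$A0  (last char: '0')
  sorted[17] = B1A$A0B001A0A1AABCBBC10  (last char: '0')
  sorted[18] = BBC10B1A$A0B001A0A1AABC  (last char: 'C')
  sorted[19] = BC10B1A$A0B001A0A1AABCB  (last char: 'B')
  sorted[20] = BCBBC10B1A$A0B001A0A1AA  (last char: 'A')
  sorted[21] = C10B1A$A0B001A0A1AABCBB  (last char: 'B')
  sorted[22] = CBBC10B1A$A0B001A0A1AAB  (last char: 'B')
Last column: AB0AA1CB0A11$01A00CBABB
Original string S is at sorted index 12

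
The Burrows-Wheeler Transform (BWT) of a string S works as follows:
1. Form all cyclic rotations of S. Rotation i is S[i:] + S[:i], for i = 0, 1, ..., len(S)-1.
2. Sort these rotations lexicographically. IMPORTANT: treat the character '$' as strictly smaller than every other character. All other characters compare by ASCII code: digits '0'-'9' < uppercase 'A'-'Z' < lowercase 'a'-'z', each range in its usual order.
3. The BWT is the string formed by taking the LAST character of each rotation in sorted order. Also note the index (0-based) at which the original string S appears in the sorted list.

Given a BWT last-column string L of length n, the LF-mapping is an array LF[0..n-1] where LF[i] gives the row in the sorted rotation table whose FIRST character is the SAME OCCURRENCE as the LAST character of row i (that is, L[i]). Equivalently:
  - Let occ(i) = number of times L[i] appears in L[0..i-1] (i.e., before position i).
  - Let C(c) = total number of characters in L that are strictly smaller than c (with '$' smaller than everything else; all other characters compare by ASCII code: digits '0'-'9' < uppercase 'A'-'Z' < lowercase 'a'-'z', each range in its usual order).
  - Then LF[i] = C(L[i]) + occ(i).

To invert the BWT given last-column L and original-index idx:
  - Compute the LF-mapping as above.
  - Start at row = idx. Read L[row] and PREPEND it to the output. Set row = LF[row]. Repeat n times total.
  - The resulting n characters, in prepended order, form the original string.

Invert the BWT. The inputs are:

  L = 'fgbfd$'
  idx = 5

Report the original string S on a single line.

LF mapping: 3 5 1 4 2 0
Walk LF starting at row 5, prepending L[row]:
  step 1: row=5, L[5]='$', prepend. Next row=LF[5]=0
  step 2: row=0, L[0]='f', prepend. Next row=LF[0]=3
  step 3: row=3, L[3]='f', prepend. Next row=LF[3]=4
  step 4: row=4, L[4]='d', prepend. Next row=LF[4]=2
  step 5: row=2, L[2]='b', prepend. Next row=LF[2]=1
  step 6: row=1, L[1]='g', prepend. Next row=LF[1]=5
Reversed output: gbdff$

Answer: gbdff$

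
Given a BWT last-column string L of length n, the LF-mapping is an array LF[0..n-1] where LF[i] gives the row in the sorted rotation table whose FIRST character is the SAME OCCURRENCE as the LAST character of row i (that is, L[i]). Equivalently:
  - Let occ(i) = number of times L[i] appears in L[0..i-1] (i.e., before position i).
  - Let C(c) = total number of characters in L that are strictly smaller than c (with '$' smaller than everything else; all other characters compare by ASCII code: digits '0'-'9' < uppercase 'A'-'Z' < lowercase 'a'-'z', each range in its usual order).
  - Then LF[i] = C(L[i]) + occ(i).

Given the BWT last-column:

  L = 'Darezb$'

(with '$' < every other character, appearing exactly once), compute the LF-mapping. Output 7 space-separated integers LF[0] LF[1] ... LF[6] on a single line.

Answer: 1 2 5 4 6 3 0

Derivation:
Char counts: '$':1, 'D':1, 'a':1, 'b':1, 'e':1, 'r':1, 'z':1
C (first-col start): C('$')=0, C('D')=1, C('a')=2, C('b')=3, C('e')=4, C('r')=5, C('z')=6
L[0]='D': occ=0, LF[0]=C('D')+0=1+0=1
L[1]='a': occ=0, LF[1]=C('a')+0=2+0=2
L[2]='r': occ=0, LF[2]=C('r')+0=5+0=5
L[3]='e': occ=0, LF[3]=C('e')+0=4+0=4
L[4]='z': occ=0, LF[4]=C('z')+0=6+0=6
L[5]='b': occ=0, LF[5]=C('b')+0=3+0=3
L[6]='$': occ=0, LF[6]=C('$')+0=0+0=0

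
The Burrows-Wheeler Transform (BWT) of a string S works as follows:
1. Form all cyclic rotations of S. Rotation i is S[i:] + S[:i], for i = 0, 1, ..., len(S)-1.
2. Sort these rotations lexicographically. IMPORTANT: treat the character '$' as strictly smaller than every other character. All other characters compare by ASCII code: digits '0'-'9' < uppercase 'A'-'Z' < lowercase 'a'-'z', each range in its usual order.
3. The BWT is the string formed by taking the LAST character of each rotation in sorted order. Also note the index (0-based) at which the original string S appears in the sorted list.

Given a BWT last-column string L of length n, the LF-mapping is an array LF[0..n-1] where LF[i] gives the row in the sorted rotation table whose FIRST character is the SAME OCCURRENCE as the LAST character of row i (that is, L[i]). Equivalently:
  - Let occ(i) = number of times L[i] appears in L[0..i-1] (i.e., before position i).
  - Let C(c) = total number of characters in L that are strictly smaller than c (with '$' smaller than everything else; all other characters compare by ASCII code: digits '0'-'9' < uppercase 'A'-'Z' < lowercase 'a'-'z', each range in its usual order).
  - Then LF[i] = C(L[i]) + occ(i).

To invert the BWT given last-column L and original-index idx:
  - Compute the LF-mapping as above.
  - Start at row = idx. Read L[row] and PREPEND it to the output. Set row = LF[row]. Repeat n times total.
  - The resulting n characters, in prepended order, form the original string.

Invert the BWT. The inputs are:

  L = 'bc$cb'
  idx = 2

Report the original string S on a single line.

Answer: bccb$

Derivation:
LF mapping: 1 3 0 4 2
Walk LF starting at row 2, prepending L[row]:
  step 1: row=2, L[2]='$', prepend. Next row=LF[2]=0
  step 2: row=0, L[0]='b', prepend. Next row=LF[0]=1
  step 3: row=1, L[1]='c', prepend. Next row=LF[1]=3
  step 4: row=3, L[3]='c', prepend. Next row=LF[3]=4
  step 5: row=4, L[4]='b', prepend. Next row=LF[4]=2
Reversed output: bccb$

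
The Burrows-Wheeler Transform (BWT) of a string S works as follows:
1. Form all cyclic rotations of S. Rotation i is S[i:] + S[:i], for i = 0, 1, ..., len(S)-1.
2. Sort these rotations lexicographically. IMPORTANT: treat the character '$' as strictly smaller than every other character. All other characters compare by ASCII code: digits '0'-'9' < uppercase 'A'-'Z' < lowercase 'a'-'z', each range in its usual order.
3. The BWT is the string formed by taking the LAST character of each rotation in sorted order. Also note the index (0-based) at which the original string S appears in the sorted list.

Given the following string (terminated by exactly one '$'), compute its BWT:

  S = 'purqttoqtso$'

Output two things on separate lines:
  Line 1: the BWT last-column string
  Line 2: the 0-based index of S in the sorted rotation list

Answer: ost$oruttqqp
3

Derivation:
All 12 rotations (rotation i = S[i:]+S[:i]):
  rot[0] = purqttoqtso$
  rot[1] = urqttoqtso$p
  rot[2] = rqttoqtso$pu
  rot[3] = qttoqtso$pur
  rot[4] = ttoqtso$purq
  rot[5] = toqtso$purqt
  rot[6] = oqtso$purqtt
  rot[7] = qtso$purqtto
  rot[8] = tso$purqttoq
  rot[9] = so$purqttoqt
  rot[10] = o$purqttoqts
  rot[11] = $purqttoqtso
Sorted (with $ < everything):
  sorted[0] = $purqttoqtso  (last char: 'o')
  sorted[1] = o$purqttoqts  (last char: 's')
  sorted[2] = oqtso$purqtt  (last char: 't')
  sorted[3] = purqttoqtso$  (last char: '$')
  sorted[4] = qtso$purqtto  (last char: 'o')
  sorted[5] = qttoqtso$pur  (last char: 'r')
  sorted[6] = rqttoqtso$pu  (last char: 'u')
  sorted[7] = so$purqttoqt  (last char: 't')
  sorted[8] = toqtso$purqt  (last char: 't')
  sorted[9] = tso$purqttoq  (last char: 'q')
  sorted[10] = ttoqtso$purq  (last char: 'q')
  sorted[11] = urqttoqtso$p  (last char: 'p')
Last column: ost$oruttqqp
Original string S is at sorted index 3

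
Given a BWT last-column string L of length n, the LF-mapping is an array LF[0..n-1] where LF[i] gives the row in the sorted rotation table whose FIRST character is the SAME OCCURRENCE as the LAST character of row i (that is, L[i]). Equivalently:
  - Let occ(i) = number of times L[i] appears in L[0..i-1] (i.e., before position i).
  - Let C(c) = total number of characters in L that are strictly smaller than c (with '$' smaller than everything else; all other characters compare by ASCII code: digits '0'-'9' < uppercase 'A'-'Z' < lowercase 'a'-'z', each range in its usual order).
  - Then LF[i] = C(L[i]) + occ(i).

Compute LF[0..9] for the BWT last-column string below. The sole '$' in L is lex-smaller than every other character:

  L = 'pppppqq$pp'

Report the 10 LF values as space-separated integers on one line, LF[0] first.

Answer: 1 2 3 4 5 8 9 0 6 7

Derivation:
Char counts: '$':1, 'p':7, 'q':2
C (first-col start): C('$')=0, C('p')=1, C('q')=8
L[0]='p': occ=0, LF[0]=C('p')+0=1+0=1
L[1]='p': occ=1, LF[1]=C('p')+1=1+1=2
L[2]='p': occ=2, LF[2]=C('p')+2=1+2=3
L[3]='p': occ=3, LF[3]=C('p')+3=1+3=4
L[4]='p': occ=4, LF[4]=C('p')+4=1+4=5
L[5]='q': occ=0, LF[5]=C('q')+0=8+0=8
L[6]='q': occ=1, LF[6]=C('q')+1=8+1=9
L[7]='$': occ=0, LF[7]=C('$')+0=0+0=0
L[8]='p': occ=5, LF[8]=C('p')+5=1+5=6
L[9]='p': occ=6, LF[9]=C('p')+6=1+6=7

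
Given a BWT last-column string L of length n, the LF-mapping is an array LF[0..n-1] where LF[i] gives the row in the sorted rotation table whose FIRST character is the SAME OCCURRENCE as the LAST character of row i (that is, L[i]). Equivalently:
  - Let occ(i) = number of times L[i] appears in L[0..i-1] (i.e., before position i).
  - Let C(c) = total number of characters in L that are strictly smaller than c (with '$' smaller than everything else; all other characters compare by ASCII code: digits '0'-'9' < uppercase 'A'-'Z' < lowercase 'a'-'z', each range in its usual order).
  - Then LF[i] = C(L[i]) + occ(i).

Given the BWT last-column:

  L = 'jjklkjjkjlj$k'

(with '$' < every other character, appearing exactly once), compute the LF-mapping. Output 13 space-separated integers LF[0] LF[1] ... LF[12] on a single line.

Answer: 1 2 7 11 8 3 4 9 5 12 6 0 10

Derivation:
Char counts: '$':1, 'j':6, 'k':4, 'l':2
C (first-col start): C('$')=0, C('j')=1, C('k')=7, C('l')=11
L[0]='j': occ=0, LF[0]=C('j')+0=1+0=1
L[1]='j': occ=1, LF[1]=C('j')+1=1+1=2
L[2]='k': occ=0, LF[2]=C('k')+0=7+0=7
L[3]='l': occ=0, LF[3]=C('l')+0=11+0=11
L[4]='k': occ=1, LF[4]=C('k')+1=7+1=8
L[5]='j': occ=2, LF[5]=C('j')+2=1+2=3
L[6]='j': occ=3, LF[6]=C('j')+3=1+3=4
L[7]='k': occ=2, LF[7]=C('k')+2=7+2=9
L[8]='j': occ=4, LF[8]=C('j')+4=1+4=5
L[9]='l': occ=1, LF[9]=C('l')+1=11+1=12
L[10]='j': occ=5, LF[10]=C('j')+5=1+5=6
L[11]='$': occ=0, LF[11]=C('$')+0=0+0=0
L[12]='k': occ=3, LF[12]=C('k')+3=7+3=10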